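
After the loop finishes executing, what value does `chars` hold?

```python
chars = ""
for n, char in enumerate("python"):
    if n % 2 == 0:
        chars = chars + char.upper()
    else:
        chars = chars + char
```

Let's trace through this code step by step.

Initialize: chars = ''
Entering loop: for n, char in enumerate("python"):
After iteration 1: n = 0, char = 'p', chars = 'P'
After iteration 2: n = 1, char = 'y', chars = 'Py'
After iteration 3: n = 2, char = 't', chars = 'PyT'
After iteration 4: n = 3, char = 'h', chars = 'PyTh'
After iteration 5: n = 4, char = 'o', chars = 'PyThO'
After iteration 6: n = 5, char = 'n', chars = 'PyThOn'
Loop ends.

Final answer: 'PyThOn'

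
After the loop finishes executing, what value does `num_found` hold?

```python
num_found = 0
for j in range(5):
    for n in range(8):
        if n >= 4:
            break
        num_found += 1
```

Let's trace through this code step by step.

Initialize: num_found = 0
Entering loop: for j in range(5):
After iteration 1: j = 0, num_found = 4
After iteration 2: j = 1, num_found = 8
After iteration 3: j = 2, num_found = 12
After iteration 4: j = 3, num_found = 16
After iteration 5: j = 4, num_found = 20
Loop ends.

Final answer: 20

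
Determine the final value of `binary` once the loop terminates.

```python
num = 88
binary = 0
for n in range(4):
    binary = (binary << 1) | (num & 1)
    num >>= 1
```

Let's trace through this code step by step.

Initialize: num = 88
Initialize: binary = 0
Entering loop: for n in range(4):
After iteration 1: n = 0, num = 44, binary = 0
After iteration 2: n = 1, num = 22, binary = 0
After iteration 3: n = 2, num = 11, binary = 0
After iteration 4: n = 3, num = 5, binary = 1
Loop ends.

Final answer: 1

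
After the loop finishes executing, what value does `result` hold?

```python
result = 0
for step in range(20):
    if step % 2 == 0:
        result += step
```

Let's trace through this code step by step.

Initialize: result = 0
Entering loop: for step in range(20):
After iteration 1: step = 0, result = 0
After iteration 2: step = 1, result = 0
After iteration 3: step = 2, result = 2
After iteration 4: step = 3, result = 2
After iteration 5: step = 4, result = 6
After iteration 6: step = 5, result = 6
After iteration 7: step = 6, result = 12
After iteration 8: step = 7, result = 12
After iteration 9: step = 8, result = 20
After iteration 10: step = 9, result = 20
After iteration 11: step = 10, result = 30
After iteration 12: step = 11, result = 30
After iteration 13: step = 12, result = 42
After iteration 14: step = 13, result = 42
After iteration 15: step = 14, result = 56
After iteration 16: step = 15, result = 56
After iteration 17: step = 16, result = 72
After iteration 18: step = 17, result = 72
After iteration 19: step = 18, result = 90
After iteration 20: step = 19, result = 90
Loop ends.

Final answer: 90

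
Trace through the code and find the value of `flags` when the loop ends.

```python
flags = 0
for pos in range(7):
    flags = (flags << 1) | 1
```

Let's trace through this code step by step.

Initialize: flags = 0
Entering loop: for pos in range(7):
After iteration 1: pos = 0, flags = 1
After iteration 2: pos = 1, flags = 3
After iteration 3: pos = 2, flags = 7
After iteration 4: pos = 3, flags = 15
After iteration 5: pos = 4, flags = 31
After iteration 6: pos = 5, flags = 63
After iteration 7: pos = 6, flags = 127
Loop ends.

Final answer: 127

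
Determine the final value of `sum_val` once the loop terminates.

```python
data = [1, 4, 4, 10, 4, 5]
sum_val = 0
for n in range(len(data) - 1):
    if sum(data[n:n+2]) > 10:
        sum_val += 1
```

Let's trace through this code step by step.

Initialize: data = [1, 4, 4, 10, 4, 5]
Initialize: sum_val = 0
Entering loop: for n in range(len(data) - 1):
After iteration 1: n = 0, sum_val = 0
After iteration 2: n = 1, sum_val = 0
After iteration 3: n = 2, sum_val = 1
After iteration 4: n = 3, sum_val = 2
After iteration 5: n = 4, sum_val = 2
Loop ends.

Final answer: 2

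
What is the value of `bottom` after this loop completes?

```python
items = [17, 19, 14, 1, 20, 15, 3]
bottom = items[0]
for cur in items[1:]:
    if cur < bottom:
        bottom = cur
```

Let's trace through this code step by step.

Initialize: items = [17, 19, 14, 1, 20, 15, 3]
Initialize: bottom = 17
Entering loop: for cur in items[1:]:
After iteration 1: cur = 19, bottom = 17
After iteration 2: cur = 14, bottom = 14
After iteration 3: cur = 1, bottom = 1
After iteration 4: cur = 20, bottom = 1
After iteration 5: cur = 15, bottom = 1
After iteration 6: cur = 3, bottom = 1
Loop ends.

Final answer: 1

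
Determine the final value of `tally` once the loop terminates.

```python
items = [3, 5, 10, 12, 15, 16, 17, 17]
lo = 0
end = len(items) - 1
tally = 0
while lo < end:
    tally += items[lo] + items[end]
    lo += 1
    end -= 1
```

Let's trace through this code step by step.

Initialize: items = [3, 5, 10, 12, 15, 16, 17, 17]
Initialize: lo = 0
Initialize: end = 7
Initialize: tally = 0
Entering loop: while lo < end:
After iteration 1: lo = 1, end = 6, tally = 20
After iteration 2: lo = 2, end = 5, tally = 42
After iteration 3: lo = 3, end = 4, tally = 68
After iteration 4: lo = 4, end = 3, tally = 95
Loop ends.

Final answer: 95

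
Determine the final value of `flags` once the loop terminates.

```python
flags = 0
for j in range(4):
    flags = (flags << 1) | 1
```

Let's trace through this code step by step.

Initialize: flags = 0
Entering loop: for j in range(4):
After iteration 1: j = 0, flags = 1
After iteration 2: j = 1, flags = 3
After iteration 3: j = 2, flags = 7
After iteration 4: j = 3, flags = 15
Loop ends.

Final answer: 15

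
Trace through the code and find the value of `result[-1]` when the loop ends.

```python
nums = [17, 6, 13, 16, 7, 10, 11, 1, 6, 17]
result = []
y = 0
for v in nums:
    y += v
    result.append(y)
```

Let's trace through this code step by step.

Initialize: nums = [17, 6, 13, 16, 7, 10, 11, 1, 6, 17]
Initialize: result = []
Initialize: y = 0
Entering loop: for v in nums:
After iteration 1: v = 17, result = [17], y = 17
After iteration 2: v = 6, result = [17, 23], y = 23
After iteration 3: v = 13, result = [17, 23, 36], y = 36
After iteration 4: v = 16, result = [17, 23, 36, 52], y = 52
After iteration 5: v = 7, result = [17, 23, 36, 52, 59], y = 59
After iteration 6: v = 10, result = [17, 23, 36, 52, 59, 69], y = 69
After iteration 7: v = 11, result = [17, 23, 36, 52, 59, 69, 80], y = 80
After iteration 8: v = 1, result = [17, 23, 36, 52, 59, 69, 80, 81], y = 81
After iteration 9: v = 6, result = [17, 23, 36, 52, 59, 69, 80, 81, 87], y = 87
After iteration 10: v = 17, result = [17, 23, 36, 52, 59, 69, 80, 81, 87, 104], y = 104
Loop ends.
result[-1] = 104

Final answer: 104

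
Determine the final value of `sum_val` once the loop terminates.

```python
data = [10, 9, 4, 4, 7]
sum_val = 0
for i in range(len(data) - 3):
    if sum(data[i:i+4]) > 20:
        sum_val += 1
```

Let's trace through this code step by step.

Initialize: data = [10, 9, 4, 4, 7]
Initialize: sum_val = 0
Entering loop: for i in range(len(data) - 3):
After iteration 1: i = 0, sum_val = 1
After iteration 2: i = 1, sum_val = 2
Loop ends.

Final answer: 2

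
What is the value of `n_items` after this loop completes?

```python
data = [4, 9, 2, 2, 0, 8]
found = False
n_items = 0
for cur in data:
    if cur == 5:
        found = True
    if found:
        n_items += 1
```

Let's trace through this code step by step.

Initialize: data = [4, 9, 2, 2, 0, 8]
Initialize: found = False
Initialize: n_items = 0
Entering loop: for cur in data:
After iteration 1: cur = 4, n_items = 0
After iteration 2: cur = 9, n_items = 0
After iteration 3: cur = 2, n_items = 0
After iteration 4: cur = 2, n_items = 0
After iteration 5: cur = 0, n_items = 0
After iteration 6: cur = 8, n_items = 0
Loop ends.

Final answer: 0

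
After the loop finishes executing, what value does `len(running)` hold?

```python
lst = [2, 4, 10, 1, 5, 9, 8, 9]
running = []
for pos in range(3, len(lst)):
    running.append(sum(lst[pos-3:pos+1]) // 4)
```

Let's trace through this code step by step.

Initialize: lst = [2, 4, 10, 1, 5, 9, 8, 9]
Initialize: running = []
Entering loop: for pos in range(3, len(lst)):
After iteration 1: pos = 3, running = [4]
After iteration 2: pos = 4, running = [4, 5]
After iteration 3: pos = 5, running = [4, 5, 6]
After iteration 4: pos = 6, running = [4, 5, 6, 5]
After iteration 5: pos = 7, running = [4, 5, 6, 5, 7]
Loop ends.
len(running) = 5

Final answer: 5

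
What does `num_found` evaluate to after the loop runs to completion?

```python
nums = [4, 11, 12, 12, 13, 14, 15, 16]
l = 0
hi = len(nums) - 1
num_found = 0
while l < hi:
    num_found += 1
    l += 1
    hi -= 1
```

Let's trace through this code step by step.

Initialize: nums = [4, 11, 12, 12, 13, 14, 15, 16]
Initialize: l = 0
Initialize: hi = 7
Initialize: num_found = 0
Entering loop: while l < hi:
After iteration 1: l = 1, hi = 6, num_found = 1
After iteration 2: l = 2, hi = 5, num_found = 2
After iteration 3: l = 3, hi = 4, num_found = 3
After iteration 4: l = 4, hi = 3, num_found = 4
Loop ends.

Final answer: 4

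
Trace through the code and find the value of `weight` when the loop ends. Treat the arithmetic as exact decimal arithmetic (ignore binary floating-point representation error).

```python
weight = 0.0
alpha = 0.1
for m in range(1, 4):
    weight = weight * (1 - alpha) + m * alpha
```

Let's trace through this code step by step.

Initialize: weight = 0.0
Initialize: alpha = 0.1
Entering loop: for m in range(1, 4):
After iteration 1: m = 1, weight = 0.1
After iteration 2: m = 2, weight = 0.29
After iteration 3: m = 3, weight = 0.561
Loop ends.

Final answer: 0.561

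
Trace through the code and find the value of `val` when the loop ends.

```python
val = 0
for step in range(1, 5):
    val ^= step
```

Let's trace through this code step by step.

Initialize: val = 0
Entering loop: for step in range(1, 5):
After iteration 1: step = 1, val = 1
After iteration 2: step = 2, val = 3
After iteration 3: step = 3, val = 0
After iteration 4: step = 4, val = 4
Loop ends.

Final answer: 4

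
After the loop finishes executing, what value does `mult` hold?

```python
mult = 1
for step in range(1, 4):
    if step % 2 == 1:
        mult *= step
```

Let's trace through this code step by step.

Initialize: mult = 1
Entering loop: for step in range(1, 4):
After iteration 1: step = 1, mult = 1
After iteration 2: step = 2, mult = 1
After iteration 3: step = 3, mult = 3
Loop ends.

Final answer: 3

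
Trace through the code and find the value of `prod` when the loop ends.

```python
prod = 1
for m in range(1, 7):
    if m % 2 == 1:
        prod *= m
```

Let's trace through this code step by step.

Initialize: prod = 1
Entering loop: for m in range(1, 7):
After iteration 1: m = 1, prod = 1
After iteration 2: m = 2, prod = 1
After iteration 3: m = 3, prod = 3
After iteration 4: m = 4, prod = 3
After iteration 5: m = 5, prod = 15
After iteration 6: m = 6, prod = 15
Loop ends.

Final answer: 15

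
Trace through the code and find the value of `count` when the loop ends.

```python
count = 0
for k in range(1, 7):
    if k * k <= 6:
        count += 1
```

Let's trace through this code step by step.

Initialize: count = 0
Entering loop: for k in range(1, 7):
After iteration 1: k = 1, count = 1
After iteration 2: k = 2, count = 2
After iteration 3: k = 3, count = 2
After iteration 4: k = 4, count = 2
After iteration 5: k = 5, count = 2
After iteration 6: k = 6, count = 2
Loop ends.

Final answer: 2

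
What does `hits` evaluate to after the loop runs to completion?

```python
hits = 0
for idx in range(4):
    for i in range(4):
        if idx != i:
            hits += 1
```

Let's trace through this code step by step.

Initialize: hits = 0
Entering loop: for idx in range(4):
After iteration 1: idx = 0, hits = 3
After iteration 2: idx = 1, hits = 6
After iteration 3: idx = 2, hits = 9
After iteration 4: idx = 3, hits = 12
Loop ends.

Final answer: 12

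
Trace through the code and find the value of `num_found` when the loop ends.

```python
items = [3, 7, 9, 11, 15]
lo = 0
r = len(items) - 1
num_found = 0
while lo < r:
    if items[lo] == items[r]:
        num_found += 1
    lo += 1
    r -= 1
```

Let's trace through this code step by step.

Initialize: items = [3, 7, 9, 11, 15]
Initialize: lo = 0
Initialize: r = 4
Initialize: num_found = 0
Entering loop: while lo < r:
After iteration 1: lo = 1, r = 3, num_found = 0
After iteration 2: lo = 2, r = 2, num_found = 0
Loop ends.

Final answer: 0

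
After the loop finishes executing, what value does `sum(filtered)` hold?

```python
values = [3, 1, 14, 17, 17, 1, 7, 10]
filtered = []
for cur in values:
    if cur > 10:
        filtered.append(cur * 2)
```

Let's trace through this code step by step.

Initialize: values = [3, 1, 14, 17, 17, 1, 7, 10]
Initialize: filtered = []
Entering loop: for cur in values:
After iteration 1: cur = 3, filtered = []
After iteration 2: cur = 1, filtered = []
After iteration 3: cur = 14, filtered = [28]
After iteration 4: cur = 17, filtered = [28, 34]
After iteration 5: cur = 17, filtered = [28, 34, 34]
After iteration 6: cur = 1, filtered = [28, 34, 34]
After iteration 7: cur = 7, filtered = [28, 34, 34]
After iteration 8: cur = 10, filtered = [28, 34, 34]
Loop ends.
sum(filtered) = 96

Final answer: 96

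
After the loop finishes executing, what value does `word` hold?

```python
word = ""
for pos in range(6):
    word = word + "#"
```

Let's trace through this code step by step.

Initialize: word = ''
Entering loop: for pos in range(6):
After iteration 1: pos = 0, word = '#'
After iteration 2: pos = 1, word = '##'
After iteration 3: pos = 2, word = '###'
After iteration 4: pos = 3, word = '####'
After iteration 5: pos = 4, word = '#####'
After iteration 6: pos = 5, word = '######'
Loop ends.

Final answer: '######'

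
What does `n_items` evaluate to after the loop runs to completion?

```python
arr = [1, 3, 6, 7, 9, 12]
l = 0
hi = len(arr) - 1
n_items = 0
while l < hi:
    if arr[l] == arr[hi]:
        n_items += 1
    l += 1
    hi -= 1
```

Let's trace through this code step by step.

Initialize: arr = [1, 3, 6, 7, 9, 12]
Initialize: l = 0
Initialize: hi = 5
Initialize: n_items = 0
Entering loop: while l < hi:
After iteration 1: l = 1, hi = 4, n_items = 0
After iteration 2: l = 2, hi = 3, n_items = 0
After iteration 3: l = 3, hi = 2, n_items = 0
Loop ends.

Final answer: 0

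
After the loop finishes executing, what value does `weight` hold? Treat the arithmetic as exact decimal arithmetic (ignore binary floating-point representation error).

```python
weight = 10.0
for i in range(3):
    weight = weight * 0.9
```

Let's trace through this code step by step.

Initialize: weight = 10.0
Entering loop: for i in range(3):
After iteration 1: i = 0, weight = 9.0
After iteration 2: i = 1, weight = 8.1
After iteration 3: i = 2, weight = 7.29
Loop ends.

Final answer: 7.29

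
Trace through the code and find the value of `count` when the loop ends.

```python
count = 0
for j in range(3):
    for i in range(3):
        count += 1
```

Let's trace through this code step by step.

Initialize: count = 0
Entering loop: for j in range(3):
After iteration 1: j = 0, count = 3
After iteration 2: j = 1, count = 6
After iteration 3: j = 2, count = 9
Loop ends.

Final answer: 9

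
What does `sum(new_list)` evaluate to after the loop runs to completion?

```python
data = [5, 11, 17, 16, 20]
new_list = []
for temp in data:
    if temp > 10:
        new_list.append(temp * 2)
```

Let's trace through this code step by step.

Initialize: data = [5, 11, 17, 16, 20]
Initialize: new_list = []
Entering loop: for temp in data:
After iteration 1: temp = 5, new_list = []
After iteration 2: temp = 11, new_list = [22]
After iteration 3: temp = 17, new_list = [22, 34]
After iteration 4: temp = 16, new_list = [22, 34, 32]
After iteration 5: temp = 20, new_list = [22, 34, 32, 40]
Loop ends.
sum(new_list) = 128

Final answer: 128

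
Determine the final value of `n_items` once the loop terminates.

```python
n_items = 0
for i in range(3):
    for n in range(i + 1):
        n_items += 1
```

Let's trace through this code step by step.

Initialize: n_items = 0
Entering loop: for i in range(3):
After iteration 1: i = 0, n_items = 1, n = 0
After iteration 2: i = 1, n_items = 3, n = 1
After iteration 3: i = 2, n_items = 6, n = 2
Loop ends.

Final answer: 6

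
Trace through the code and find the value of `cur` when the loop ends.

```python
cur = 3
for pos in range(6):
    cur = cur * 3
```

Let's trace through this code step by step.

Initialize: cur = 3
Entering loop: for pos in range(6):
After iteration 1: pos = 0, cur = 9
After iteration 2: pos = 1, cur = 27
After iteration 3: pos = 2, cur = 81
After iteration 4: pos = 3, cur = 243
After iteration 5: pos = 4, cur = 729
After iteration 6: pos = 5, cur = 2187
Loop ends.

Final answer: 2187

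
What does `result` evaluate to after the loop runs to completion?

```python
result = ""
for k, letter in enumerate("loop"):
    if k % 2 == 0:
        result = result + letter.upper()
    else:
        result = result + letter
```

Let's trace through this code step by step.

Initialize: result = ''
Entering loop: for k, letter in enumerate("loop"):
After iteration 1: k = 0, letter = 'l', result = 'L'
After iteration 2: k = 1, letter = 'o', result = 'Lo'
After iteration 3: k = 2, letter = 'o', result = 'LoO'
After iteration 4: k = 3, letter = 'p', result = 'LoOp'
Loop ends.

Final answer: 'LoOp'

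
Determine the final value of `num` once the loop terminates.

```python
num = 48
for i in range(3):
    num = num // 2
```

Let's trace through this code step by step.

Initialize: num = 48
Entering loop: for i in range(3):
After iteration 1: i = 0, num = 24
After iteration 2: i = 1, num = 12
After iteration 3: i = 2, num = 6
Loop ends.

Final answer: 6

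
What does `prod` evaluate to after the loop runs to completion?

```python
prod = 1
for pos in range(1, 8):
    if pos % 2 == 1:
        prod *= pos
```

Let's trace through this code step by step.

Initialize: prod = 1
Entering loop: for pos in range(1, 8):
After iteration 1: pos = 1, prod = 1
After iteration 2: pos = 2, prod = 1
After iteration 3: pos = 3, prod = 3
After iteration 4: pos = 4, prod = 3
After iteration 5: pos = 5, prod = 15
After iteration 6: pos = 6, prod = 15
After iteration 7: pos = 7, prod = 105
Loop ends.

Final answer: 105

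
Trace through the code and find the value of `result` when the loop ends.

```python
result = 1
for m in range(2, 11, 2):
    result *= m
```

Let's trace through this code step by step.

Initialize: result = 1
Entering loop: for m in range(2, 11, 2):
After iteration 1: m = 2, result = 2
After iteration 2: m = 4, result = 8
After iteration 3: m = 6, result = 48
After iteration 4: m = 8, result = 384
After iteration 5: m = 10, result = 3840
Loop ends.

Final answer: 3840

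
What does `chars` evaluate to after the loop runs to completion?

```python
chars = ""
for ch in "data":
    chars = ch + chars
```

Let's trace through this code step by step.

Initialize: chars = ''
Entering loop: for ch in "data":
After iteration 1: ch = 'd', chars = 'd'
After iteration 2: ch = 'a', chars = 'ad'
After iteration 3: ch = 't', chars = 'tad'
After iteration 4: ch = 'a', chars = 'atad'
Loop ends.

Final answer: 'atad'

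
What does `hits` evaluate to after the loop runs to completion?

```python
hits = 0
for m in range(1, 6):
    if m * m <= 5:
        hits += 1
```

Let's trace through this code step by step.

Initialize: hits = 0
Entering loop: for m in range(1, 6):
After iteration 1: m = 1, hits = 1
After iteration 2: m = 2, hits = 2
After iteration 3: m = 3, hits = 2
After iteration 4: m = 4, hits = 2
After iteration 5: m = 5, hits = 2
Loop ends.

Final answer: 2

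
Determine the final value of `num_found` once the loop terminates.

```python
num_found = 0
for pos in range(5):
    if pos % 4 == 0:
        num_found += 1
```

Let's trace through this code step by step.

Initialize: num_found = 0
Entering loop: for pos in range(5):
After iteration 1: pos = 0, num_found = 1
After iteration 2: pos = 1, num_found = 1
After iteration 3: pos = 2, num_found = 1
After iteration 4: pos = 3, num_found = 1
After iteration 5: pos = 4, num_found = 2
Loop ends.

Final answer: 2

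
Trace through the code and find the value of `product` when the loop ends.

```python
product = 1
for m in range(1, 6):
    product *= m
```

Let's trace through this code step by step.

Initialize: product = 1
Entering loop: for m in range(1, 6):
After iteration 1: m = 1, product = 1
After iteration 2: m = 2, product = 2
After iteration 3: m = 3, product = 6
After iteration 4: m = 4, product = 24
After iteration 5: m = 5, product = 120
Loop ends.

Final answer: 120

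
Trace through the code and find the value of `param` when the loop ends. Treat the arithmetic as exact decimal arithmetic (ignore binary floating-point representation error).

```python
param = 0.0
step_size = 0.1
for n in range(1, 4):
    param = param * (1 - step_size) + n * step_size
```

Let's trace through this code step by step.

Initialize: param = 0.0
Initialize: step_size = 0.1
Entering loop: for n in range(1, 4):
After iteration 1: n = 1, param = 0.1
After iteration 2: n = 2, param = 0.29
After iteration 3: n = 3, param = 0.561
Loop ends.

Final answer: 0.561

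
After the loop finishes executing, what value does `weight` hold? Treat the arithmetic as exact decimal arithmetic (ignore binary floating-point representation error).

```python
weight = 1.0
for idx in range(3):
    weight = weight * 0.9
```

Let's trace through this code step by step.

Initialize: weight = 1.0
Entering loop: for idx in range(3):
After iteration 1: idx = 0, weight = 0.9
After iteration 2: idx = 1, weight = 0.81
After iteration 3: idx = 2, weight = 0.729
Loop ends.

Final answer: 0.729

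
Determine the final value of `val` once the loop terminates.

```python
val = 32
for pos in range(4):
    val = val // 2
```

Let's trace through this code step by step.

Initialize: val = 32
Entering loop: for pos in range(4):
After iteration 1: pos = 0, val = 16
After iteration 2: pos = 1, val = 8
After iteration 3: pos = 2, val = 4
After iteration 4: pos = 3, val = 2
Loop ends.

Final answer: 2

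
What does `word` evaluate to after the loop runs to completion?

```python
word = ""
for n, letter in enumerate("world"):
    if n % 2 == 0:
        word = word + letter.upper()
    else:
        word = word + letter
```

Let's trace through this code step by step.

Initialize: word = ''
Entering loop: for n, letter in enumerate("world"):
After iteration 1: n = 0, letter = 'w', word = 'W'
After iteration 2: n = 1, letter = 'o', word = 'Wo'
After iteration 3: n = 2, letter = 'r', word = 'WoR'
After iteration 4: n = 3, letter = 'l', word = 'WoRl'
After iteration 5: n = 4, letter = 'd', word = 'WoRlD'
Loop ends.

Final answer: 'WoRlD'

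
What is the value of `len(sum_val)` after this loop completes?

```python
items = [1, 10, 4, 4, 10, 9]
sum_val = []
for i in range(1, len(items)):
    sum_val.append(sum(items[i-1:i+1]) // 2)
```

Let's trace through this code step by step.

Initialize: items = [1, 10, 4, 4, 10, 9]
Initialize: sum_val = []
Entering loop: for i in range(1, len(items)):
After iteration 1: i = 1, sum_val = [5]
After iteration 2: i = 2, sum_val = [5, 7]
After iteration 3: i = 3, sum_val = [5, 7, 4]
After iteration 4: i = 4, sum_val = [5, 7, 4, 7]
After iteration 5: i = 5, sum_val = [5, 7, 4, 7, 9]
Loop ends.
len(sum_val) = 5

Final answer: 5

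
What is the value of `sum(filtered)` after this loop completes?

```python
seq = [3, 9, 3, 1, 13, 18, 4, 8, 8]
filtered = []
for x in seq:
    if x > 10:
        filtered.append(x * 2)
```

Let's trace through this code step by step.

Initialize: seq = [3, 9, 3, 1, 13, 18, 4, 8, 8]
Initialize: filtered = []
Entering loop: for x in seq:
After iteration 1: x = 3, filtered = []
After iteration 2: x = 9, filtered = []
After iteration 3: x = 3, filtered = []
After iteration 4: x = 1, filtered = []
After iteration 5: x = 13, filtered = [26]
After iteration 6: x = 18, filtered = [26, 36]
After iteration 7: x = 4, filtered = [26, 36]
After iteration 8: x = 8, filtered = [26, 36]
After iteration 9: x = 8, filtered = [26, 36]
Loop ends.
sum(filtered) = 62

Final answer: 62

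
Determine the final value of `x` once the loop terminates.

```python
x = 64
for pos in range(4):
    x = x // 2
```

Let's trace through this code step by step.

Initialize: x = 64
Entering loop: for pos in range(4):
After iteration 1: pos = 0, x = 32
After iteration 2: pos = 1, x = 16
After iteration 3: pos = 2, x = 8
After iteration 4: pos = 3, x = 4
Loop ends.

Final answer: 4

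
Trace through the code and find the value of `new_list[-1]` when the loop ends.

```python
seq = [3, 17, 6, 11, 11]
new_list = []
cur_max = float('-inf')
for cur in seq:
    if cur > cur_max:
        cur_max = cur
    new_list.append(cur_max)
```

Let's trace through this code step by step.

Initialize: seq = [3, 17, 6, 11, 11]
Initialize: new_list = []
Initialize: cur_max = -inf
Entering loop: for cur in seq:
After iteration 1: cur = 3, new_list = [3], cur_max = 3
After iteration 2: cur = 17, new_list = [3, 17], cur_max = 17
After iteration 3: cur = 6, new_list = [3, 17, 17], cur_max = 17
After iteration 4: cur = 11, new_list = [3, 17, 17, 17], cur_max = 17
After iteration 5: cur = 11, new_list = [3, 17, 17, 17, 17], cur_max = 17
Loop ends.
new_list[-1] = 17

Final answer: 17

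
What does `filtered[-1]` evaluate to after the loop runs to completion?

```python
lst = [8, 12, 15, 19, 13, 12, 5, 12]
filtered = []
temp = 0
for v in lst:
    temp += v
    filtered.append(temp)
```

Let's trace through this code step by step.

Initialize: lst = [8, 12, 15, 19, 13, 12, 5, 12]
Initialize: filtered = []
Initialize: temp = 0
Entering loop: for v in lst:
After iteration 1: v = 8, filtered = [8], temp = 8
After iteration 2: v = 12, filtered = [8, 20], temp = 20
After iteration 3: v = 15, filtered = [8, 20, 35], temp = 35
After iteration 4: v = 19, filtered = [8, 20, 35, 54], temp = 54
After iteration 5: v = 13, filtered = [8, 20, 35, 54, 67], temp = 67
After iteration 6: v = 12, filtered = [8, 20, 35, 54, 67, 79], temp = 79
After iteration 7: v = 5, filtered = [8, 20, 35, 54, 67, 79, 84], temp = 84
After iteration 8: v = 12, filtered = [8, 20, 35, 54, 67, 79, 84, 96], temp = 96
Loop ends.
filtered[-1] = 96

Final answer: 96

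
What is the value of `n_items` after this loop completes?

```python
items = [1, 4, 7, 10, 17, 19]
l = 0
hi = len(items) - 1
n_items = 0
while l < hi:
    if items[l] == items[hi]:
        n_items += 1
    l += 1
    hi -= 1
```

Let's trace through this code step by step.

Initialize: items = [1, 4, 7, 10, 17, 19]
Initialize: l = 0
Initialize: hi = 5
Initialize: n_items = 0
Entering loop: while l < hi:
After iteration 1: l = 1, hi = 4, n_items = 0
After iteration 2: l = 2, hi = 3, n_items = 0
After iteration 3: l = 3, hi = 2, n_items = 0
Loop ends.

Final answer: 0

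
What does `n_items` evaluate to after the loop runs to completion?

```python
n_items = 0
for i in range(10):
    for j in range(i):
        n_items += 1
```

Let's trace through this code step by step.

Initialize: n_items = 0
Entering loop: for i in range(10):
After iteration 1: i = 0, n_items = 0
After iteration 2: i = 1, n_items = 1, j = 0
After iteration 3: i = 2, n_items = 3, j = 1
After iteration 4: i = 3, n_items = 6, j = 2
After iteration 5: i = 4, n_items = 10, j = 3
After iteration 6: i = 5, n_items = 15, j = 4
After iteration 7: i = 6, n_items = 21, j = 5
After iteration 8: i = 7, n_items = 28, j = 6
After iteration 9: i = 8, n_items = 36, j = 7
After iteration 10: i = 9, n_items = 45, j = 8
Loop ends.

Final answer: 45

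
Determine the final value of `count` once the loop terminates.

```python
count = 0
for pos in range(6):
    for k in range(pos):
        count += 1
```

Let's trace through this code step by step.

Initialize: count = 0
Entering loop: for pos in range(6):
After iteration 1: pos = 0, count = 0
After iteration 2: pos = 1, count = 1, k = 0
After iteration 3: pos = 2, count = 3, k = 1
After iteration 4: pos = 3, count = 6, k = 2
After iteration 5: pos = 4, count = 10, k = 3
After iteration 6: pos = 5, count = 15, k = 4
Loop ends.

Final answer: 15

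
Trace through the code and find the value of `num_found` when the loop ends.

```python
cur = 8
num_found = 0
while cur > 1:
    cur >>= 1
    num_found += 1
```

Let's trace through this code step by step.

Initialize: cur = 8
Initialize: num_found = 0
Entering loop: while cur > 1:
After iteration 1: cur = 4, num_found = 1
After iteration 2: cur = 2, num_found = 2
After iteration 3: cur = 1, num_found = 3
Loop ends.

Final answer: 3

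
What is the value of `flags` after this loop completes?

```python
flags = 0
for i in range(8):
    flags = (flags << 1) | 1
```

Let's trace through this code step by step.

Initialize: flags = 0
Entering loop: for i in range(8):
After iteration 1: i = 0, flags = 1
After iteration 2: i = 1, flags = 3
After iteration 3: i = 2, flags = 7
After iteration 4: i = 3, flags = 15
After iteration 5: i = 4, flags = 31
After iteration 6: i = 5, flags = 63
After iteration 7: i = 6, flags = 127
After iteration 8: i = 7, flags = 255
Loop ends.

Final answer: 255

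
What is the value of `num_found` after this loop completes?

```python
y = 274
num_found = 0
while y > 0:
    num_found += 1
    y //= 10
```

Let's trace through this code step by step.

Initialize: y = 274
Initialize: num_found = 0
Entering loop: while y > 0:
After iteration 1: y = 27, num_found = 1
After iteration 2: y = 2, num_found = 2
After iteration 3: y = 0, num_found = 3
Loop ends.

Final answer: 3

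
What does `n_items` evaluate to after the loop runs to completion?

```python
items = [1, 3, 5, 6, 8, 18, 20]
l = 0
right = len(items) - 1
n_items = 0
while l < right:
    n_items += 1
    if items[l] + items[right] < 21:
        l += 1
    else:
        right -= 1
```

Let's trace through this code step by step.

Initialize: items = [1, 3, 5, 6, 8, 18, 20]
Initialize: l = 0
Initialize: right = 6
Initialize: n_items = 0
Entering loop: while l < right:
After iteration 1: l = 0, right = 5, n_items = 1
After iteration 2: l = 1, right = 5, n_items = 2
After iteration 3: l = 1, right = 4, n_items = 3
After iteration 4: l = 2, right = 4, n_items = 4
After iteration 5: l = 3, right = 4, n_items = 5
After iteration 6: l = 4, right = 4, n_items = 6
Loop ends.

Final answer: 6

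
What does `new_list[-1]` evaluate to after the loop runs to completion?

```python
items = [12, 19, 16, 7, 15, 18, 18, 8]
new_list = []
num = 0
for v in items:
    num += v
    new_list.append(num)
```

Let's trace through this code step by step.

Initialize: items = [12, 19, 16, 7, 15, 18, 18, 8]
Initialize: new_list = []
Initialize: num = 0
Entering loop: for v in items:
After iteration 1: v = 12, new_list = [12], num = 12
After iteration 2: v = 19, new_list = [12, 31], num = 31
After iteration 3: v = 16, new_list = [12, 31, 47], num = 47
After iteration 4: v = 7, new_list = [12, 31, 47, 54], num = 54
After iteration 5: v = 15, new_list = [12, 31, 47, 54, 69], num = 69
After iteration 6: v = 18, new_list = [12, 31, 47, 54, 69, 87], num = 87
After iteration 7: v = 18, new_list = [12, 31, 47, 54, 69, 87, 105], num = 105
After iteration 8: v = 8, new_list = [12, 31, 47, 54, 69, 87, 105, 113], num = 113
Loop ends.
new_list[-1] = 113

Final answer: 113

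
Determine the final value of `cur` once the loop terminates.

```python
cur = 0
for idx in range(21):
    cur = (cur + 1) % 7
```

Let's trace through this code step by step.

Initialize: cur = 0
Entering loop: for idx in range(21):
After iteration 1: idx = 0, cur = 1
After iteration 2: idx = 1, cur = 2
After iteration 3: idx = 2, cur = 3
After iteration 4: idx = 3, cur = 4
After iteration 5: idx = 4, cur = 5
After iteration 6: idx = 5, cur = 6
After iteration 7: idx = 6, cur = 0
After iteration 8: idx = 7, cur = 1
After iteration 9: idx = 8, cur = 2
After iteration 10: idx = 9, cur = 3
After iteration 11: idx = 10, cur = 4
After iteration 12: idx = 11, cur = 5
After iteration 13: idx = 12, cur = 6
After iteration 14: idx = 13, cur = 0
After iteration 15: idx = 14, cur = 1
After iteration 16: idx = 15, cur = 2
After iteration 17: idx = 16, cur = 3
After iteration 18: idx = 17, cur = 4
After iteration 19: idx = 18, cur = 5
After iteration 20: idx = 19, cur = 6
After iteration 21: idx = 20, cur = 0
Loop ends.

Final answer: 0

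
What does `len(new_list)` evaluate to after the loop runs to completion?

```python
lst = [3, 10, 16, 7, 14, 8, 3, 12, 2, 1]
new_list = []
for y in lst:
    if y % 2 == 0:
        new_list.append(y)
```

Let's trace through this code step by step.

Initialize: lst = [3, 10, 16, 7, 14, 8, 3, 12, 2, 1]
Initialize: new_list = []
Entering loop: for y in lst:
After iteration 1: y = 3, new_list = []
After iteration 2: y = 10, new_list = [10]
After iteration 3: y = 16, new_list = [10, 16]
After iteration 4: y = 7, new_list = [10, 16]
After iteration 5: y = 14, new_list = [10, 16, 14]
After iteration 6: y = 8, new_list = [10, 16, 14, 8]
After iteration 7: y = 3, new_list = [10, 16, 14, 8]
After iteration 8: y = 12, new_list = [10, 16, 14, 8, 12]
After iteration 9: y = 2, new_list = [10, 16, 14, 8, 12, 2]
After iteration 10: y = 1, new_list = [10, 16, 14, 8, 12, 2]
Loop ends.
len(new_list) = 6

Final answer: 6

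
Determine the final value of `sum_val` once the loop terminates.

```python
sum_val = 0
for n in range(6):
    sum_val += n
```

Let's trace through this code step by step.

Initialize: sum_val = 0
Entering loop: for n in range(6):
After iteration 1: n = 0, sum_val = 0
After iteration 2: n = 1, sum_val = 1
After iteration 3: n = 2, sum_val = 3
After iteration 4: n = 3, sum_val = 6
After iteration 5: n = 4, sum_val = 10
After iteration 6: n = 5, sum_val = 15
Loop ends.

Final answer: 15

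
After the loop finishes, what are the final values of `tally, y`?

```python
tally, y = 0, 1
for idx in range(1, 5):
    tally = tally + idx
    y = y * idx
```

Let's trace through this code step by step.

Initialize: tally = 0
Initialize: y = 1
Entering loop: for idx in range(1, 5):
After iteration 1: idx = 1, tally = 1, y = 1
After iteration 2: idx = 2, tally = 3, y = 2
After iteration 3: idx = 3, tally = 6, y = 6
After iteration 4: idx = 4, tally = 10, y = 24
Loop ends.

Final answer: 10, 24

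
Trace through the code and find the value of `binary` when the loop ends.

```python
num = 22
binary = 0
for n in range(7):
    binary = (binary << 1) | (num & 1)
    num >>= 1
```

Let's trace through this code step by step.

Initialize: num = 22
Initialize: binary = 0
Entering loop: for n in range(7):
After iteration 1: n = 0, num = 11, binary = 0
After iteration 2: n = 1, num = 5, binary = 1
After iteration 3: n = 2, num = 2, binary = 3
After iteration 4: n = 3, num = 1, binary = 6
After iteration 5: n = 4, num = 0, binary = 13
After iteration 6: n = 5, num = 0, binary = 26
After iteration 7: n = 6, num = 0, binary = 52
Loop ends.

Final answer: 52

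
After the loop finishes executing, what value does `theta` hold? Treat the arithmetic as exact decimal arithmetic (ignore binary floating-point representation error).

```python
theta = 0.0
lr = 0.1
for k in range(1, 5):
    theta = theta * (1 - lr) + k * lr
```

Let's trace through this code step by step.

Initialize: theta = 0.0
Initialize: lr = 0.1
Entering loop: for k in range(1, 5):
After iteration 1: k = 1, theta = 0.1
After iteration 2: k = 2, theta = 0.29
After iteration 3: k = 3, theta = 0.561
After iteration 4: k = 4, theta = 0.9049
Loop ends.

Final answer: 0.9049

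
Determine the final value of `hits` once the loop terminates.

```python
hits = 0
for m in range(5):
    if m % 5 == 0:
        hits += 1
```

Let's trace through this code step by step.

Initialize: hits = 0
Entering loop: for m in range(5):
After iteration 1: m = 0, hits = 1
After iteration 2: m = 1, hits = 1
After iteration 3: m = 2, hits = 1
After iteration 4: m = 3, hits = 1
After iteration 5: m = 4, hits = 1
Loop ends.

Final answer: 1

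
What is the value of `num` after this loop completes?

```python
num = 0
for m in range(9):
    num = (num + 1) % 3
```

Let's trace through this code step by step.

Initialize: num = 0
Entering loop: for m in range(9):
After iteration 1: m = 0, num = 1
After iteration 2: m = 1, num = 2
After iteration 3: m = 2, num = 0
After iteration 4: m = 3, num = 1
After iteration 5: m = 4, num = 2
After iteration 6: m = 5, num = 0
After iteration 7: m = 6, num = 1
After iteration 8: m = 7, num = 2
After iteration 9: m = 8, num = 0
Loop ends.

Final answer: 0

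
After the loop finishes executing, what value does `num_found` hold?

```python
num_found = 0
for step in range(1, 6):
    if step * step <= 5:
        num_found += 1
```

Let's trace through this code step by step.

Initialize: num_found = 0
Entering loop: for step in range(1, 6):
After iteration 1: step = 1, num_found = 1
After iteration 2: step = 2, num_found = 2
After iteration 3: step = 3, num_found = 2
After iteration 4: step = 4, num_found = 2
After iteration 5: step = 5, num_found = 2
Loop ends.

Final answer: 2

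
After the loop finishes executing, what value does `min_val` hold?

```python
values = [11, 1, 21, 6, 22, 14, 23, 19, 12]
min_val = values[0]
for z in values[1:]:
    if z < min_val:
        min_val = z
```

Let's trace through this code step by step.

Initialize: values = [11, 1, 21, 6, 22, 14, 23, 19, 12]
Initialize: min_val = 11
Entering loop: for z in values[1:]:
After iteration 1: z = 1, min_val = 1
After iteration 2: z = 21, min_val = 1
After iteration 3: z = 6, min_val = 1
After iteration 4: z = 22, min_val = 1
After iteration 5: z = 14, min_val = 1
After iteration 6: z = 23, min_val = 1
After iteration 7: z = 19, min_val = 1
After iteration 8: z = 12, min_val = 1
Loop ends.

Final answer: 1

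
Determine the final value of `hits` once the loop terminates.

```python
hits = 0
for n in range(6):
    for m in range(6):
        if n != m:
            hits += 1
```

Let's trace through this code step by step.

Initialize: hits = 0
Entering loop: for n in range(6):
After iteration 1: n = 0, hits = 5
After iteration 2: n = 1, hits = 10
After iteration 3: n = 2, hits = 15
After iteration 4: n = 3, hits = 20
After iteration 5: n = 4, hits = 25
After iteration 6: n = 5, hits = 30
Loop ends.

Final answer: 30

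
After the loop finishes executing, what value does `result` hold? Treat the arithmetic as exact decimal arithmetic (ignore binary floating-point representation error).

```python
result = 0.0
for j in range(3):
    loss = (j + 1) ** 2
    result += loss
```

Let's trace through this code step by step.

Initialize: result = 0.0
Entering loop: for j in range(3):
After iteration 1: j = 0, result = 1.0, loss = 1
After iteration 2: j = 1, result = 5.0, loss = 4
After iteration 3: j = 2, result = 14.0, loss = 9
Loop ends.

Final answer: 14.0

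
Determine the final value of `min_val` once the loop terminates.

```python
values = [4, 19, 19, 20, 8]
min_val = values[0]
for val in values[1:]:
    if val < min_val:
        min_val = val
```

Let's trace through this code step by step.

Initialize: values = [4, 19, 19, 20, 8]
Initialize: min_val = 4
Entering loop: for val in values[1:]:
After iteration 1: val = 19, min_val = 4
After iteration 2: val = 19, min_val = 4
After iteration 3: val = 20, min_val = 4
After iteration 4: val = 8, min_val = 4
Loop ends.

Final answer: 4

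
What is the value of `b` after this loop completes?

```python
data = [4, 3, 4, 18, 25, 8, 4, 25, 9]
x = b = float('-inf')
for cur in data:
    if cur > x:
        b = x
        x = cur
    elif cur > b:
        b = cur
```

Let's trace through this code step by step.

Initialize: data = [4, 3, 4, 18, 25, 8, 4, 25, 9]
Initialize: x = -inf
Initialize: b = -inf
Entering loop: for cur in data:
After iteration 1: cur = 4, x = 4, b = -inf
After iteration 2: cur = 3, x = 4, b = 3
After iteration 3: cur = 4, x = 4, b = 4
After iteration 4: cur = 18, x = 18, b = 4
After iteration 5: cur = 25, x = 25, b = 18
After iteration 6: cur = 8, x = 25, b = 18
After iteration 7: cur = 4, x = 25, b = 18
After iteration 8: cur = 25, x = 25, b = 25
After iteration 9: cur = 9, x = 25, b = 25
Loop ends.

Final answer: 25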